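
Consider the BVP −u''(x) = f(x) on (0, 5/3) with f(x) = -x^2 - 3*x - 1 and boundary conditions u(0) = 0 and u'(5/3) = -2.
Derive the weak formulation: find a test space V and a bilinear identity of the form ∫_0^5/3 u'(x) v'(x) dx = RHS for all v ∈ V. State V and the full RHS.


V = {v ∈ H^1(0, 5/3) : v(0) = 0} (test functions vanish at x = 0 where u is specified); weak form: ∫_0^5/3 u'v' dx = ∫_0^5/3 (-x^2 - 3*x - 1) v dx − 2·v(5/3) for all v ∈ V.

Multiply both sides by a test function v and integrate from 0 to 5/3:
  ∫_0^5/3 −u''(x) v(x) dx = ∫_0^5/3 f(x) v(x) dx.
Integrate the LHS by parts once:
  ∫_0^5/3 −u'' v dx = −[u'(x) v(x)]_0^5/3 + ∫_0^5/3 u'(x) v'(x) dx.
Thus ∫_0^5/3 u'(x) v'(x) dx = ∫_0^5/3 f(x) v(x) dx + [u'(x) v(x)]_0^5/3.
Choose V so that boundary terms are either known or forced to vanish.
Mixed BC: u(0) = 0 (Dirichlet) and u'(5/3) = -2 (Neumann). Define V = {v ∈ H^1(0, 5/3) : v(0) = 0}. Then [u' v]_0^5/3 = u'(5/3)·v(5/3) − u'(0)·0 = − 2·v(5/3).
Weak formulation: find u (satisfying any essential BC) such that ∫_0^5/3 u'(x) v'(x) dx = ∫_0^5/3 f v dx − 2·v(5/3) for all v ∈ V (Dirichlet at 0 absorbed into V; Neumann datum at x = 5/3 contributes the boundary term).
Substituting f(x) = -x^2 - 3*x - 1, the right-hand side is ∫_0^5/3 (-x^2 - 3*x - 1) v dx − 2·v(5/3).


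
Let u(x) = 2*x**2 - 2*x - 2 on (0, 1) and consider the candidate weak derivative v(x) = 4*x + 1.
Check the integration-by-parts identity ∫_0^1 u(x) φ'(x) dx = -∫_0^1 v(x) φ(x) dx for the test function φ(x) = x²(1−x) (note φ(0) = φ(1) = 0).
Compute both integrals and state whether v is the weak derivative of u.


LHS = -1/30, RHS = -17/60. No, v is not the weak derivative of u.

u(x) = 2*x**2 - 2*x - 2, classical derivative u'(x) = 4*x - 2.
φ(x) = x²(1−x), so φ'(x) = x*(2 - 3*x).
Note φ(0) = φ(1) = 0, so the boundary term u·φ vanishes.
LHS = ∫_0^1 u(x) φ'(x) dx = ∫_0^1 (-6*x^4 + 10*x^3 + 2*x^2 - 4*x) dx. Term by term:
  ∫_0^1 -6*x^4 dx = -6/5;  ∫_0^1 10*x^3 dx = 5/2;  ∫_0^1 2*x^2 dx = 2/3;
  ∫_0^1 -4*x dx = -2.
Sum: -6/5 + 5/2 + 2/3 − 2 = -1/30.
So LHS = -1/30.
∫_0^1 v(x) φ(x) dx = ∫_0^1 (-4*x^4 + 3*x^3 + x^2) dx. Term by term:
  ∫_0^1 -4*x^4 dx = -4/5;  ∫_0^1 3*x^3 dx = 3/4;  ∫_0^1 x^2 dx = 1/3.
Sum: -4/5 + 3/4 + 1/3 = 17/60.
So RHS = -∫_0^1 v(x) φ(x) dx = -17/60.
LHS − RHS = 1/4 ≠ 0, so the identity fails.
(For a valid weak derivative the identity must hold for EVERY test function, in particular this one. The failure shows v is NOT the weak derivative of u.)
Correct weak derivative would be u'(x) = 4*x - 2.


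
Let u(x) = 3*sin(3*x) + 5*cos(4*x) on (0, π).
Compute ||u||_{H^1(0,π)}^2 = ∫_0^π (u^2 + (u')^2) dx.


||u||_{H^1(0,π)}^2 = -3060/7 + 515*π/2

u'(x) = -20*sin(4*x) + 9*cos(3*x).
Expand u² and (u')² and integrate term by term on (0, π), using: for integers n ≥ 1, ∫_0^π sin²(nx) dx = ∫_0^π cos²(nx) dx = π/2; for n ≠ n', ∫_0^π sin(nx)sin(n'x) dx = ∫_0^π cos(nx)cos(n'x) dx = 0; and by product-to-sum, ∫_0^π sin(nx)cos(n'x) dx = ½∫_0^π [sin((n+n')x) + sin((n−n')x)] dx, which is 0 when n+n' is even and 2n/(n²−n'²) when n+n' is odd (it need not vanish on (0, π)).
  u² squared terms: (3)²·∫sin(3x)² dx = 9·π/2 = 9*π/2;  (5)²·∫cos(4x)² dx = 25·π/2 = 25*π/2.
  u² cross terms: 2·(3)·(5)·∫sin(3x)·cos(4x) dx = 30·(-6/7) = -180/7.
  So ∫_0^π u² dx = 9*π/2 + 25*π/2 − 180/7 = -180/7 + 17*π.
  (u')² squared terms: (-20)²·∫sin(4x)² dx = 400·π/2 = 200*π;  (9)²·∫cos(3x)² dx = 81·π/2 = 81*π/2.
  (u')² cross terms: 2·(-20)·(9)·∫sin(4x)·cos(3x) dx = -360·(8/7) = -2880/7.
  So ∫_0^π (u')² dx = 200*π + 81*π/2 − 2880/7 = -2880/7 + 481*π/2.
||u||_{H^1}^2 = (-180/7 + 17*π) + (-2880/7 + 481*π/2) = -3060/7 + 515*π/2.


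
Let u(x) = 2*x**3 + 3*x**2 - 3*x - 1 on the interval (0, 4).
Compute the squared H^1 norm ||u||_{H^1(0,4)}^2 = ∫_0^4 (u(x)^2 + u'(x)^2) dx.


||u||_{H^1}^2 = 958184/35

The H^1 norm (squared) on an interval (0, L) is
  ||u||_{H^1}^2 = ∫_0^L u(x)^2 dx + ∫_0^L u'(x)^2 dx.
Compute u'(x) = 6*x**2 + 6*x - 3.
Then u(x)^2 = 4*x**6 + 12*x**5 - 3*x**4 - 22*x**3 + 3*x**2 + 6*x + 1 and u'(x)^2 = 36*x**4 + 72*x**3 - 36*x + 9.
Integrate each monomial from 0 to 4 using ∫_0^4 c·x^n dx = c·4^(n+1)/(n+1):
  ∫_0^4 u(x)^2 dx = ∫_0^4 (4*x^6 + 12*x^5 - 3*x^4 - 22*x^3 + 3*x^2 + 6*x + 1) dx. Term by term:
    ∫_0^4 4*x^6 dx = 65536/7;  ∫_0^4 12*x^5 dx = 8192;  ∫_0^4 -3*x^4 dx = -3072/5;
    ∫_0^4 -22*x^3 dx = -1408;  ∫_0^4 3*x^2 dx = 64;  ∫_0^4 6*x dx = 48;
    ∫_0^4 1 dx = 4.
  Sum: 65536/7 + 8192 − 3072/5 − 1408 + 64 + 48 + 4 = 547676/35.
  ∫_0^4 u'(x)^2 dx = ∫_0^4 (36*x^4 + 72*x^3 - 36*x + 9) dx. Term by term:
    ∫_0^4 36*x^4 dx = 36864/5;  ∫_0^4 72*x^3 dx = 4608;  ∫_0^4 -36*x dx = -288;
    ∫_0^4 9 dx = 36.
  Sum: 36864/5 + 4608 − 288 + 36 = 58644/5.
Adding: ||u||_{H^1}^2 = 547676/35 + 58644/5 = 958184/35.


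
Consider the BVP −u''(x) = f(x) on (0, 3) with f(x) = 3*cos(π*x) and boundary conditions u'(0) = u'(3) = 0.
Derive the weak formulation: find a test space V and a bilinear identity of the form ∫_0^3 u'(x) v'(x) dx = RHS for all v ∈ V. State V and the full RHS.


V = H^1(0, 3) (no boundary constraint on v; u is determined up to an additive constant); weak form: ∫_0^3 u'v' dx = ∫_0^3 (3*cos(π*x)) v dx for all v ∈ V.

Multiply both sides by a test function v and integrate from 0 to 3:
  ∫_0^3 −u''(x) v(x) dx = ∫_0^3 f(x) v(x) dx.
Integrate the LHS by parts once:
  ∫_0^3 −u'' v dx = −[u'(x) v(x)]_0^3 + ∫_0^3 u'(x) v'(x) dx.
Thus ∫_0^3 u'(x) v'(x) dx = ∫_0^3 f(x) v(x) dx + [u'(x) v(x)]_0^3.
Choose V so that boundary terms are either known or forced to vanish.
u has homogeneous Neumann: u'(0) = u'(3) = 0. So [u' v]_0^3 = 0·v(3) − 0·v(0) = 0 for any v; take V = H^1(0, 3).
Weak formulation: find u (satisfying any essential BC) such that ∫_0^3 u'(x) v'(x) dx = ∫_0^3 f v dx for all v ∈ V (homogeneous Neumann, so boundary terms vanish).
Substituting f(x) = 3*cos(π*x), the right-hand side is ∫_0^3 (3*cos(π*x)) v dx.
Compatibility check (pure Neumann): taking v ≡ 1 ∈ V gives 0 = ∫_0^3 f dx + (0) − (0), i.e. ∫_0^3 f dx must equal u'(0) − u'(3) = 0. Indeed ∫_0^3 (3*cos(π*x)) dx = 0, so the data are compatible. The solution is then unique only up to an additive constant (fix it e.g. by requiring ∫_0^3 u dx = 0).


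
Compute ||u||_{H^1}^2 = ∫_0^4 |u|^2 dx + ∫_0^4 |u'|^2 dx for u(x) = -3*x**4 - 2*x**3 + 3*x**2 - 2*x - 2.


||u||_{H^1}^2 = 78337184/105

The H^1 norm (squared) on an interval (0, L) is
  ||u||_{H^1}^2 = ∫_0^L u(x)^2 dx + ∫_0^L u'(x)^2 dx.
Compute u'(x) = -12*x**3 - 6*x**2 + 6*x - 2.
Then u(x)^2 = 9*x**8 + 12*x**7 - 14*x**6 + 29*x**4 - 4*x**3 - 8*x**2 + 8*x + 4 and u'(x)^2 = 144*x**6 + 144*x**5 - 108*x**4 - 24*x**3 + 60*x**2 - 24*x + 4.
Integrate each monomial from 0 to 4 using ∫_0^4 c·x^n dx = c·4^(n+1)/(n+1):
  ∫_0^4 u(x)^2 dx = ∫_0^4 (9*x^8 + 12*x^7 - 14*x^6 + 29*x^4 - 4*x^3 - 8*x^2 + 8*x + 4) dx. Term by term:
    ∫_0^4 9*x^8 dx = 262144;  ∫_0^4 12*x^7 dx = 98304;  ∫_0^4 -14*x^6 dx = -32768;
    ∫_0^4 29*x^4 dx = 29696/5;  ∫_0^4 -4*x^3 dx = -256;  ∫_0^4 -8*x^2 dx = -512/3;
    ∫_0^4 8*x dx = 64;  ∫_0^4 4 dx = 16.
  Sum: 262144 + 98304 − 32768 + 29696/5 − 256 − 512/3 + 64 + 16 = 4999088/15.
  ∫_0^4 u'(x)^2 dx = ∫_0^4 (144*x^6 + 144*x^5 - 108*x^4 - 24*x^3 + 60*x^2 - 24*x + 4) dx. Term by term:
    ∫_0^4 144*x^6 dx = 2359296/7;  ∫_0^4 144*x^5 dx = 98304;  ∫_0^4 -108*x^4 dx = -110592/5;
    ∫_0^4 -24*x^3 dx = -1536;  ∫_0^4 60*x^2 dx = 1280;  ∫_0^4 -24*x dx = -192;
    ∫_0^4 4 dx = 16.
  Sum: 2359296/7 + 98304 − 110592/5 − 1536 + 1280 − 192 + 16 = 14447856/35.
Adding: ||u||_{H^1}^2 = 4999088/15 + 14447856/35 = 78337184/105.


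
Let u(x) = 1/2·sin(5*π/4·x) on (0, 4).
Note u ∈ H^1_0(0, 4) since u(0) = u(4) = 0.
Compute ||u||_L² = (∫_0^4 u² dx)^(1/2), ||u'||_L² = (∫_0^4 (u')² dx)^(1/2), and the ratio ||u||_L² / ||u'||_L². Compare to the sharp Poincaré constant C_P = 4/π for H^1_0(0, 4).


||u||_L² / ||u'||_L² = 4/(5*π) < C_P = 4/π.

u(x) = 1/2·sin(5*π/4·x), so u'(x) = 5*π*cos(5*π*x/4)/8.
Writing u(x) = A·sin(kπx/L) with A = 1/2 and k = 5, use ∫_0^L sin²(kπx/L) dx = L/2 and ∫_0^L cos²(kπx/L) dx = L/2.
u² = 1/4·sin²(5*π/4·x) and (u')² = 25*π^2/64·cos²(5*π/4·x), and each of sin², cos² integrates to L/2 = 2 over (0, 4).
∫_0^4 u² dx = 1/2, so ||u||_L² = sqrt(2)/2.
∫_0^4 (u')² dx = 25*π^2/32, so ||u'||_L² = 5*sqrt(2)*π/8.
Ratio ||u||_L² / ||u'||_L² = 4/(5*π).
Sharp Poincaré constant on H^1_0(0, 4) is C_P = L/π = 4/π, achieved by sin(π/4·x).
This is the k = 5 harmonic; the ratio L/(kπ) is strictly less than C_P = L/π, consistent with the sharp inequality ||u||_L² ≤ C_P ||u'||_L².


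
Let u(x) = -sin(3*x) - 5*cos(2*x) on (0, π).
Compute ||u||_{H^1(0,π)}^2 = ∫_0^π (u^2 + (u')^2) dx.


||u||_{H^1(0,π)}^2 = 60 + 135*π/2

u'(x) = 10*sin(2*x) - 3*cos(3*x).
Expand u² and (u')² and integrate term by term on (0, π), using: for integers n ≥ 1, ∫_0^π sin²(nx) dx = ∫_0^π cos²(nx) dx = π/2; for n ≠ n', ∫_0^π sin(nx)sin(n'x) dx = ∫_0^π cos(nx)cos(n'x) dx = 0; and by product-to-sum, ∫_0^π sin(nx)cos(n'x) dx = ½∫_0^π [sin((n+n')x) + sin((n−n')x)] dx, which is 0 when n+n' is even and 2n/(n²−n'²) when n+n' is odd (it need not vanish on (0, π)).
  u² squared terms: (-1)²·∫sin(3x)² dx = 1·π/2 = π/2;  (-5)²·∫cos(2x)² dx = 25·π/2 = 25*π/2.
  u² cross terms: 2·(-1)·(-5)·∫sin(3x)·cos(2x) dx = 10·(6/5) = 12.
  So ∫_0^π u² dx = π/2 + 25*π/2 + 12 = 12 + 13*π.
  (u')² squared terms: (-3)²·∫cos(3x)² dx = 9·π/2 = 9*π/2;  (10)²·∫sin(2x)² dx = 100·π/2 = 50*π.
  (u')² cross terms: 2·(-3)·(10)·∫cos(3x)·sin(2x) dx = -60·(-4/5) = 48.
  So ∫_0^π (u')² dx = 9*π/2 + 50*π + 48 = 48 + 109*π/2.
||u||_{H^1}^2 = (12 + 13*π) + (48 + 109*π/2) = 60 + 135*π/2.


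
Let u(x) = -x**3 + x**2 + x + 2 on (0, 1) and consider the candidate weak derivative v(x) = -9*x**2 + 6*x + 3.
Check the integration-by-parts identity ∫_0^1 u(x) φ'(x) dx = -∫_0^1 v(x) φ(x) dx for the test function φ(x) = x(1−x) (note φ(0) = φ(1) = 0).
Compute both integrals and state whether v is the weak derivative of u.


LHS = -11/60, RHS = -11/20. No, v is not the weak derivative of u.

u(x) = -x**3 + x**2 + x + 2, classical derivative u'(x) = -3*x**2 + 2*x + 1.
φ(x) = x(1−x), so φ'(x) = 1 - 2*x.
Note φ(0) = φ(1) = 0, so the boundary term u·φ vanishes.
LHS = ∫_0^1 u(x) φ'(x) dx = ∫_0^1 (2*x^4 - 3*x^3 - x^2 - 3*x + 2) dx. Term by term:
  ∫_0^1 2*x^4 dx = 2/5;  ∫_0^1 -3*x^3 dx = -3/4;  ∫_0^1 -x^2 dx = -1/3;
  ∫_0^1 -3*x dx = -3/2;  ∫_0^1 2 dx = 2.
Sum: 2/5 − 3/4 − 1/3 − 3/2 + 2 = -11/60.
So LHS = -11/60.
∫_0^1 v(x) φ(x) dx = ∫_0^1 (9*x^4 - 15*x^3 + 3*x^2 + 3*x) dx. Term by term:
  ∫_0^1 9*x^4 dx = 9/5;  ∫_0^1 -15*x^3 dx = -15/4;  ∫_0^1 3*x^2 dx = 1;
  ∫_0^1 3*x dx = 3/2.
Sum: 9/5 − 15/4 + 1 + 3/2 = 11/20.
So RHS = -∫_0^1 v(x) φ(x) dx = -11/20.
LHS − RHS = 11/30 ≠ 0, so the identity fails.
(For a valid weak derivative the identity must hold for EVERY test function, in particular this one. The failure shows v is NOT the weak derivative of u.)
Correct weak derivative would be u'(x) = -3*x**2 + 2*x + 1.


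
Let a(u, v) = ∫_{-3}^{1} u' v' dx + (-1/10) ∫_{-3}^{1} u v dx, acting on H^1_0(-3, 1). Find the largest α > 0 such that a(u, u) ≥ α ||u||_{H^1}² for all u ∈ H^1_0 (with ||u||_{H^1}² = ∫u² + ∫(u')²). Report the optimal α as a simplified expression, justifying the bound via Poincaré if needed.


α = (-8/5 + π^2)/(π^2 + 16)

Coercivity of a(·,·) on H^1_0(-3, 1) means a(u, u) ≥ α ||u||_{H^1}² for every u ∈ H^1_0.
The interval has length L = 4, and Poincaré/coercivity depend only on L. Here a(u, u) = ∫(u')² + (-1/10)·∫u².
Here c = -1/10 < 0 with |c| < (π/L)² = π^2/16, so coercivity still holds. The condition a(u,u) ≥ α||u||_{H^1}² reads (1−α)∫(u')² ≥ (α−c)∫u². Any admissible α is ≤ 1 (rapidly oscillating u have ∫u²/∫(u')² → 0), and α = 1 would force 0 ≥ (1−c)∫u², impossible since c < 1; so 1−α > 0. By the sharp Poincaré inequality on H^1_0 of an interval of length L, ∫(u')² ≥ (π/L)²∫u² with equality for the first sine mode sin(π(x−x₀)/L) (x₀ the left endpoint), so the inequality holds for all u iff (1−α)(π/L)² ≥ α − c, i.e. α ≤ ((π/L)² + c)/((π/L)² + 1) = (1 + c(L/π)²)/(1 + (L/π)²). (Direct route, valid since c ≤ 0: Poincaré gives c∫u² ≥ c(L/π)²∫(u')², so a(u,u) ≥ (1 + c(L/π)²)∫(u')², while ||u||_{H^1}² ≤ (1 + (L/π)²)∫(u')²; dividing yields the same α.) With (π/L)² = π^2/16 and c = -1/10, the largest admissible constant is α = ((π/L)² + c)/((π/L)² + 1).
Simplifying, α = (-8/5 + π^2)/(π^2 + 16).


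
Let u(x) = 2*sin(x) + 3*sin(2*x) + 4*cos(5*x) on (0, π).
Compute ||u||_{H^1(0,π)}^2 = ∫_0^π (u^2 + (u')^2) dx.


||u||_{H^1(0,π)}^2 = -832/7 + 469*π/2

u'(x) = -20*sin(5*x) + 2*cos(x) + 6*cos(2*x).
Expand u² and (u')² and integrate term by term on (0, π), using: for integers n ≥ 1, ∫_0^π sin²(nx) dx = ∫_0^π cos²(nx) dx = π/2; for n ≠ n', ∫_0^π sin(nx)sin(n'x) dx = ∫_0^π cos(nx)cos(n'x) dx = 0; and by product-to-sum, ∫_0^π sin(nx)cos(n'x) dx = ½∫_0^π [sin((n+n')x) + sin((n−n')x)] dx, which is 0 when n+n' is even and 2n/(n²−n'²) when n+n' is odd (it need not vanish on (0, π)).
  u² squared terms: (2)²·∫sin(x)² dx = 4·π/2 = 2*π;  (3)²·∫sin(2x)² dx = 9·π/2 = 9*π/2;  (4)²·∫cos(5x)² dx = 16·π/2 = 8*π.
  u² cross terms: 2·(2)·(3)·∫sin(x)·sin(2x) dx = 12·(0) = 0;  2·(2)·(4)·∫sin(x)·cos(5x) dx = 16·(0) = 0;  2·(3)·(4)·∫sin(2x)·cos(5x) dx = 24·(-4/21) = -32/7.
  So ∫_0^π u² dx = 2*π + 9*π/2 + 8*π + 0 + 0 − 32/7 = -32/7 + 29*π/2.
  (u')² squared terms: (-20)²·∫sin(5x)² dx = 400·π/2 = 200*π;  (2)²·∫cos(x)² dx = 4·π/2 = 2*π;  (6)²·∫cos(2x)² dx = 36·π/2 = 18*π.
  (u')² cross terms: 2·(-20)·(2)·∫sin(5x)·cos(x) dx = -80·(0) = 0;  2·(-20)·(6)·∫sin(5x)·cos(2x) dx = -240·(10/21) = -800/7;  2·(2)·(6)·∫cos(x)·cos(2x) dx = 24·(0) = 0.
  So ∫_0^π (u')² dx = 200*π + 2*π + 18*π + 0 − 800/7 + 0 = -800/7 + 220*π.
||u||_{H^1}^2 = (-32/7 + 29*π/2) + (-800/7 + 220*π) = -832/7 + 469*π/2.


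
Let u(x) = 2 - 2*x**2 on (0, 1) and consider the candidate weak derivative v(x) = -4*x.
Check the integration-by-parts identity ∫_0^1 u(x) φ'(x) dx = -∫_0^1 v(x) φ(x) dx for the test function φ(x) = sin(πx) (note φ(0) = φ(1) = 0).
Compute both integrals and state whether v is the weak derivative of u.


LHS = 4/π, RHS = 4/π. Yes, v = u' weakly.

u(x) = 2 - 2*x**2, classical derivative u'(x) = -4*x.
φ(x) = sin(πx), so φ'(x) = π*cos(π*x).
Note φ(0) = φ(1) = 0, so the boundary term u·φ vanishes.
LHS = ∫_0^1 u(x) φ'(x) dx = ∫_0^1 (-2*π*x^2*cos(π*x) + 2*π*cos(π*x)) dx. Term by term:
  ∫_0^1 2*π*cos(π*x) dx = 0;  ∫_0^1 -2*π*x^2*cos(π*x) dx = 4/π.
Sum: 0 + 4/π = 4/π.
So LHS = 4/π.
∫_0^1 v(x) φ(x) dx = ∫_0^1 (-4*x*sin(π*x)) dx. Term by term:
  ∫_0^1 -4*x*sin(π*x) dx = -4/π.
So RHS = -∫_0^1 v(x) φ(x) dx = 4/π.
LHS = RHS, so the identity holds for this test φ.
Moreover u is smooth here and v(x) = u'(x) = -4*x pointwise, so the identity holds for every test function. Hence v is the weak derivative of u.


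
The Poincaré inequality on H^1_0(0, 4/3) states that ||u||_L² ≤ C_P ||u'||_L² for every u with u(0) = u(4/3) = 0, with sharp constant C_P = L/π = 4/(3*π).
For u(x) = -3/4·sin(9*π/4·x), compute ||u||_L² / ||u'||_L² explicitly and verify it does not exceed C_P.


||u||_L² / ||u'||_L² = 4/(9*π) < C_P = 4/(3*π).

u(x) = -3/4·sin(9*π/4·x), so u'(x) = -27*π*cos(9*π*x/4)/16.
Writing u(x) = A·sin(kπx/L) with A = -3/4 and k = 3, use ∫_0^L sin²(kπx/L) dx = L/2 and ∫_0^L cos²(kπx/L) dx = L/2.
u² = 9/16·sin²(9*π/4·x) and (u')² = 729*π^2/256·cos²(9*π/4·x), and each of sin², cos² integrates to L/2 = 2/3 over (0, 4/3).
∫_0^4/3 u² dx = 3/8, so ||u||_L² = sqrt(6)/4.
∫_0^4/3 (u')² dx = 243*π^2/128, so ||u'||_L² = 9*sqrt(6)*π/16.
Ratio ||u||_L² / ||u'||_L² = 4/(9*π).
Sharp Poincaré constant on H^1_0(0, 4/3) is C_P = L/π = 4/(3*π), achieved by sin(3*π/4·x).
This is the k = 3 harmonic; the ratio L/(kπ) is strictly less than C_P = L/π, consistent with the sharp inequality ||u||_L² ≤ C_P ||u'||_L².


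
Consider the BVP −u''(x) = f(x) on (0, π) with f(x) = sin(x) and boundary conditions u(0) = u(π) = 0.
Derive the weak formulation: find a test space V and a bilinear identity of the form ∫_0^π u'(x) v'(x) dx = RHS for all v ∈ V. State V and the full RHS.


V = H^1_0(0, π) (so v(0) = v(π) = 0); weak form: ∫_0^π u'v' dx = ∫_0^π (sin(x)) v dx for all v ∈ V.

Multiply both sides by a test function v and integrate from 0 to π:
  ∫_0^π −u''(x) v(x) dx = ∫_0^π f(x) v(x) dx.
Integrate the LHS by parts once:
  ∫_0^π −u'' v dx = −[u'(x) v(x)]_0^π + ∫_0^π u'(x) v'(x) dx.
Thus ∫_0^π u'(x) v'(x) dx = ∫_0^π f(x) v(x) dx + [u'(x) v(x)]_0^π.
Choose V so that boundary terms are either known or forced to vanish.
u is Dirichlet: u(0) = u(π) = 0. Let V = H^1_0(0, π); then v(0) = v(π) = 0, and [u' v]_0^π = 0.
Weak formulation: find u (satisfying any essential BC) such that ∫_0^π u'(x) v'(x) dx = ∫_0^π f v dx for all v ∈ V.
Substituting f(x) = sin(x), the right-hand side is ∫_0^π (sin(x)) v dx.


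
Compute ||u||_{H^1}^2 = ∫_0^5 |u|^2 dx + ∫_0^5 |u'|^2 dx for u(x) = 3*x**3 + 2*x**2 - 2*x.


||u||_{H^1}^2 = 3915970/21

The H^1 norm (squared) on an interval (0, L) is
  ||u||_{H^1}^2 = ∫_0^L u(x)^2 dx + ∫_0^L u'(x)^2 dx.
Compute u'(x) = 9*x**2 + 4*x - 2.
Then u(x)^2 = 9*x**6 + 12*x**5 - 8*x**4 - 8*x**3 + 4*x**2 and u'(x)^2 = 81*x**4 + 72*x**3 - 20*x**2 - 16*x + 4.
Integrate each monomial from 0 to 5 using ∫_0^5 c·x^n dx = c·5^(n+1)/(n+1):
  ∫_0^5 u(x)^2 dx = ∫_0^5 (9*x^6 + 12*x^5 - 8*x^4 - 8*x^3 + 4*x^2) dx. Term by term:
    ∫_0^5 9*x^6 dx = 703125/7;  ∫_0^5 12*x^5 dx = 31250;  ∫_0^5 -8*x^4 dx = -5000;
    ∫_0^5 -8*x^3 dx = -1250;  ∫_0^5 4*x^2 dx = 500/3.
  Sum: 703125/7 + 31250 − 5000 − 1250 + 500/3 = 2637875/21.
  ∫_0^5 u'(x)^2 dx = ∫_0^5 (81*x^4 + 72*x^3 - 20*x^2 - 16*x + 4) dx. Term by term:
    ∫_0^5 81*x^4 dx = 50625;  ∫_0^5 72*x^3 dx = 11250;  ∫_0^5 -20*x^2 dx = -2500/3;
    ∫_0^5 -16*x dx = -200;  ∫_0^5 4 dx = 20.
  Sum: 50625 + 11250 − 2500/3 − 200 + 20 = 182585/3.
Adding: ||u||_{H^1}^2 = 2637875/21 + 182585/3 = 3915970/21.


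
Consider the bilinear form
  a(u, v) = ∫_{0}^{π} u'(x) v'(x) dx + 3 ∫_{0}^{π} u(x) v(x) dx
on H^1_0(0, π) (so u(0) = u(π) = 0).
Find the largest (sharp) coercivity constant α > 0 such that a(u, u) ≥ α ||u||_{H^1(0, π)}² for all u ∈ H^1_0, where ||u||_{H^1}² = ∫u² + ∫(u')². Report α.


α = 1

Coercivity of a(·,·) on H^1_0(0, π) means a(u, u) ≥ α ||u||_{H^1}² for every u ∈ H^1_0.
The interval has length L = π, and Poincaré/coercivity depend only on L. Here a(u, u) = ∫(u')² + (3)·∫u².
Here c = 3 ≥ 1, so a(u,u) = ∫(u')² + c∫u² ≥ ∫(u')² + ∫u² = ||u||_{H^1}², i.e. α = 1 works. No larger α is possible: a(u,u) ≥ α||u||_{H^1}² means (1−α)∫(u')² ≥ (α−c)∫u², and for the modes u_n = sin(nπ(x−x₀)/L) (x₀ the left endpoint) one has ∫u_n²/∫(u_n')² = (L/(nπ))² → 0, so a(u_n,u_n)/||u_n||_{H^1}² → 1. Hence the optimal constant is α = 1.
Therefore α = 1.


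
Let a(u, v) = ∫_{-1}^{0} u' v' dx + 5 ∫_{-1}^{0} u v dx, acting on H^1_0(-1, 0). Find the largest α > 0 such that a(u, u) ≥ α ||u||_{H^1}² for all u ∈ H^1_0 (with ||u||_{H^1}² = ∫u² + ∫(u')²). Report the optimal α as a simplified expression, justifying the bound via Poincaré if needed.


α = 1

Coercivity of a(·,·) on H^1_0(-1, 0) means a(u, u) ≥ α ||u||_{H^1}² for every u ∈ H^1_0.
The interval has length L = 1, and Poincaré/coercivity depend only on L. Here a(u, u) = ∫(u')² + (5)·∫u².
Here c = 5 ≥ 1, so a(u,u) = ∫(u')² + c∫u² ≥ ∫(u')² + ∫u² = ||u||_{H^1}², i.e. α = 1 works. No larger α is possible: a(u,u) ≥ α||u||_{H^1}² means (1−α)∫(u')² ≥ (α−c)∫u², and for the modes u_n = sin(nπ(x−x₀)/L) (x₀ the left endpoint) one has ∫u_n²/∫(u_n')² = (L/(nπ))² → 0, so a(u_n,u_n)/||u_n||_{H^1}² → 1. Hence the optimal constant is α = 1.
Therefore α = 1.


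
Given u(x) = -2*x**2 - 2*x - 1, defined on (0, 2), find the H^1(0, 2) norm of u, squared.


||u||_{H^1}^2 = 858/5

The H^1 norm (squared) on an interval (0, L) is
  ||u||_{H^1}^2 = ∫_0^L u(x)^2 dx + ∫_0^L u'(x)^2 dx.
Compute u'(x) = -4*x - 2.
Then u(x)^2 = 4*x**4 + 8*x**3 + 8*x**2 + 4*x + 1 and u'(x)^2 = 16*x**2 + 16*x + 4.
Integrate each monomial from 0 to 2 using ∫_0^2 c·x^n dx = c·2^(n+1)/(n+1):
  ∫_0^2 u(x)^2 dx = ∫_0^2 (4*x^4 + 8*x^3 + 8*x^2 + 4*x + 1) dx. Term by term:
    ∫_0^2 4*x^4 dx = 128/5;  ∫_0^2 8*x^3 dx = 32;  ∫_0^2 8*x^2 dx = 64/3;
    ∫_0^2 4*x dx = 8;  ∫_0^2 1 dx = 2.
  Sum: 128/5 + 32 + 64/3 + 8 + 2 = 1334/15.
  ∫_0^2 u'(x)^2 dx = ∫_0^2 (16*x^2 + 16*x + 4) dx. Term by term:
    ∫_0^2 16*x^2 dx = 128/3;  ∫_0^2 16*x dx = 32;  ∫_0^2 4 dx = 8.
  Sum: 128/3 + 32 + 8 = 248/3.
Adding: ||u||_{H^1}^2 = 1334/15 + 248/3 = 858/5.


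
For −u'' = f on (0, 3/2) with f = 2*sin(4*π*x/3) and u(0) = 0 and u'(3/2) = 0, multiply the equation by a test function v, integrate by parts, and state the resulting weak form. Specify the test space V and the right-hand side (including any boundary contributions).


V = {v ∈ H^1(0, 3/2) : v(0) = 0} (test functions vanish at x = 0 where u is specified); weak form: ∫_0^3/2 u'v' dx = ∫_0^3/2 (2*sin(4*π*x/3)) v dx for all v ∈ V.

Multiply both sides by a test function v and integrate from 0 to 3/2:
  ∫_0^3/2 −u''(x) v(x) dx = ∫_0^3/2 f(x) v(x) dx.
Integrate the LHS by parts once:
  ∫_0^3/2 −u'' v dx = −[u'(x) v(x)]_0^3/2 + ∫_0^3/2 u'(x) v'(x) dx.
Thus ∫_0^3/2 u'(x) v'(x) dx = ∫_0^3/2 f(x) v(x) dx + [u'(x) v(x)]_0^3/2.
Choose V so that boundary terms are either known or forced to vanish.
Mixed BC: u(0) = 0 (Dirichlet) and u'(3/2) = 0 (Neumann). Define V = {v ∈ H^1(0, 3/2) : v(0) = 0}. Then [u' v]_0^3/2 = u'(3/2)·v(3/2) − u'(0)·0 = 0.
Weak formulation: find u (satisfying any essential BC) such that ∫_0^3/2 u'(x) v'(x) dx = ∫_0^3/2 f v dx for all v ∈ V (Dirichlet at 0 absorbed into V; the Neumann datum at x = 3/2 is zero, so no boundary term remains).
Substituting f(x) = 2*sin(4*π*x/3), the right-hand side is ∫_0^3/2 (2*sin(4*π*x/3)) v dx.


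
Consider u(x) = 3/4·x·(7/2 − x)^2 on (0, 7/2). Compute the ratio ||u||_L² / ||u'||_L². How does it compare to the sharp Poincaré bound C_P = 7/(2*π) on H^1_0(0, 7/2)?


||u||_L² / ||u'||_L² = sqrt(14)/4 < C_P = 7/(2*π).

u(x) = 3/4·x·(7/2 − x)^2, so u'(x) = 9*x^2/4 - 21*x/2 + 147/16.
u(x) = 3/4·x·(7/2 − x)^2 vanishes at x = 0 and x = 7/2, so u ∈ H^1_0(0, 7/2). Differentiate via the product rule and integrate the resulting polynomials term by term.
  ∫_0^7/2 u² dx = ∫_0^7/2 (9*x^6/16 - 63*x^5/8 + 1323*x^4/32 - 3087*x^3/32 + 21609*x^2/256) dx. Term by term:
    ∫_0^7/2 9*x^6/16 dx = 1058841/2048;  ∫_0^7/2 -63*x^5/8 dx = -2470629/1024;  ∫_0^7/2 1323*x^4/32 dx = 22235661/5120;
    ∫_0^7/2 -3087*x^3/32 dx = -7411887/2048;  ∫_0^7/2 21609*x^2/256 dx = 2470629/2048.
  Sum: 1058841/2048 − 2470629/1024 + 22235661/5120 − 7411887/2048 + 2470629/2048 = 352947/10240.
  ∫_0^7/2 (u')² dx = ∫_0^7/2 (81*x^4/16 - 189*x^3/4 + 4851*x^2/32 - 3087*x/16 + 21609/256) dx. Term by term:
    ∫_0^7/2 81*x^4/16 dx = 1361367/2560;  ∫_0^7/2 -189*x^3/4 dx = -453789/256;  ∫_0^7/2 4851*x^2/32 dx = 554631/256;
    ∫_0^7/2 -3087*x/16 dx = -151263/128;  ∫_0^7/2 21609/256 dx = 151263/512.
  Sum: 1361367/2560 − 453789/256 + 554631/256 − 151263/128 + 151263/512 = 50421/1280.
∫_0^7/2 u² dx = 352947/10240, so ||u||_L² = 343*sqrt(30)/320.
∫_0^7/2 (u')² dx = 50421/1280, so ||u'||_L² = 49*sqrt(105)/80.
Ratio ||u||_L² / ||u'||_L² = sqrt(14)/4.
Sharp Poincaré constant on H^1_0(0, 7/2) is C_P = L/π = 7/(2*π), achieved by sin(2*π/7·x).
A polynomial bump cannot attain the sharp Poincaré constant (only the first sine eigenfunction does), so the ratio is strictly less than C_P, consistent with ||u||_L² ≤ C_P ||u'||_L².


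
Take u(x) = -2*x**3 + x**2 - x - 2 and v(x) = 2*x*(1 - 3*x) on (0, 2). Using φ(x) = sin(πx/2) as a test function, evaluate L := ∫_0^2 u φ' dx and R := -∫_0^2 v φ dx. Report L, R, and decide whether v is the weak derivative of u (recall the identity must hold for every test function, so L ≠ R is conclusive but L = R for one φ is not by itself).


LHS = -192/π^3 + 44/π, RHS = -192/π^3 + 40/π. No, v is not the weak derivative of u.

u(x) = -2*x**3 + x**2 - x - 2, classical derivative u'(x) = -6*x**2 + 2*x - 1.
φ(x) = sin(πx/2), so φ'(x) = π*cos(π*x/2)/2.
Note φ(0) = φ(2) = 0, so the boundary term u·φ vanishes.
LHS = ∫_0^2 u(x) φ'(x) dx = ∫_0^2 (-π*x^3*cos(π*x/2) + π*x^2*cos(π*x/2)/2 - π*x*cos(π*x/2)/2 - π*cos(π*x/2)) dx. Term by term:
  ∫_0^2 -π*cos(π*x/2) dx = 0;  ∫_0^2 π*x^2*cos(π*x/2)/2 dx = -8/π;  ∫_0^2 -π*x^3*cos(π*x/2) dx = -192/π^3 + 48/π;
  ∫_0^2 -π*x*cos(π*x/2)/2 dx = 4/π.
Sum: 0 − 8/π + -192/π^3 + 48/π + 4/π = -192/π^3 + 44/π.
So LHS = -192/π^3 + 44/π.
∫_0^2 v(x) φ(x) dx = ∫_0^2 (-6*x^2*sin(π*x/2) + 2*x*sin(π*x/2)) dx. Term by term:
  ∫_0^2 -6*x^2*sin(π*x/2) dx = -48/π + 192/π^3;  ∫_0^2 2*x*sin(π*x/2) dx = 8/π.
Sum: -48/π + 192/π^3 + 8/π = -40/π + 192/π^3.
So RHS = -∫_0^2 v(x) φ(x) dx = -192/π^3 + 40/π.
LHS − RHS = 4/π ≠ 0, so the identity fails.
(For a valid weak derivative the identity must hold for EVERY test function, in particular this one. The failure shows v is NOT the weak derivative of u.)
Correct weak derivative would be u'(x) = -6*x**2 + 2*x - 1.


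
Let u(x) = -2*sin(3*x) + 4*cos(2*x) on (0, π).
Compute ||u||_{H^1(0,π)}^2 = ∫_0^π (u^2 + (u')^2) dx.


||u||_{H^1(0,π)}^2 = -96 + 60*π

u'(x) = -8*sin(2*x) - 6*cos(3*x).
Expand u² and (u')² and integrate term by term on (0, π), using: for integers n ≥ 1, ∫_0^π sin²(nx) dx = ∫_0^π cos²(nx) dx = π/2; for n ≠ n', ∫_0^π sin(nx)sin(n'x) dx = ∫_0^π cos(nx)cos(n'x) dx = 0; and by product-to-sum, ∫_0^π sin(nx)cos(n'x) dx = ½∫_0^π [sin((n+n')x) + sin((n−n')x)] dx, which is 0 when n+n' is even and 2n/(n²−n'²) when n+n' is odd (it need not vanish on (0, π)).
  u² squared terms: (-2)²·∫sin(3x)² dx = 4·π/2 = 2*π;  (4)²·∫cos(2x)² dx = 16·π/2 = 8*π.
  u² cross terms: 2·(-2)·(4)·∫sin(3x)·cos(2x) dx = -16·(6/5) = -96/5.
  So ∫_0^π u² dx = 2*π + 8*π − 96/5 = -96/5 + 10*π.
  (u')² squared terms: (-8)²·∫sin(2x)² dx = 64·π/2 = 32*π;  (-6)²·∫cos(3x)² dx = 36·π/2 = 18*π.
  (u')² cross terms: 2·(-8)·(-6)·∫sin(2x)·cos(3x) dx = 96·(-4/5) = -384/5.
  So ∫_0^π (u')² dx = 32*π + 18*π − 384/5 = -384/5 + 50*π.
||u||_{H^1}^2 = (-96/5 + 10*π) + (-384/5 + 50*π) = -96 + 60*π.


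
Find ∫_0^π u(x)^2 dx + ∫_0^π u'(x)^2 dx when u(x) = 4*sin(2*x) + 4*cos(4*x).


||u||_{H^1(0,π)}^2 = 176*π

u'(x) = -16*sin(4*x) + 8*cos(2*x).
Expand u² and (u')² and integrate term by term on (0, π), using: for integers n ≥ 1, ∫_0^π sin²(nx) dx = ∫_0^π cos²(nx) dx = π/2; for n ≠ n', ∫_0^π sin(nx)sin(n'x) dx = ∫_0^π cos(nx)cos(n'x) dx = 0; and by product-to-sum, ∫_0^π sin(nx)cos(n'x) dx = ½∫_0^π [sin((n+n')x) + sin((n−n')x)] dx, which is 0 when n+n' is even and 2n/(n²−n'²) when n+n' is odd (it need not vanish on (0, π)).
  u² squared terms: (4)²·∫cos(4x)² dx = 16·π/2 = 8*π;  (4)²·∫sin(2x)² dx = 16·π/2 = 8*π.
  u² cross terms: 2·(4)·(4)·∫cos(4x)·sin(2x) dx = 32·(0) = 0.
  So ∫_0^π u² dx = 8*π + 8*π + 0 = 16*π.
  (u')² squared terms: (-16)²·∫sin(4x)² dx = 256·π/2 = 128*π;  (8)²·∫cos(2x)² dx = 64·π/2 = 32*π.
  (u')² cross terms: 2·(-16)·(8)·∫sin(4x)·cos(2x) dx = -256·(0) = 0.
  So ∫_0^π (u')² dx = 128*π + 32*π + 0 = 160*π.
||u||_{H^1}^2 = (16*π) + (160*π) = 176*π.


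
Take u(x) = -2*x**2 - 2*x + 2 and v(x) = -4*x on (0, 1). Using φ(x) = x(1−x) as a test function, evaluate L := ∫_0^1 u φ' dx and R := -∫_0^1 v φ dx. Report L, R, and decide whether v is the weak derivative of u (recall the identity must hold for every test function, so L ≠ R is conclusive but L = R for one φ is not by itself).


LHS = 2/3, RHS = 1/3. No, v is not the weak derivative of u.

u(x) = -2*x**2 - 2*x + 2, classical derivative u'(x) = -4*x - 2.
φ(x) = x(1−x), so φ'(x) = 1 - 2*x.
Note φ(0) = φ(1) = 0, so the boundary term u·φ vanishes.
LHS = ∫_0^1 u(x) φ'(x) dx = ∫_0^1 (4*x^3 + 2*x^2 - 6*x + 2) dx. Term by term:
  ∫_0^1 4*x^3 dx = 1;  ∫_0^1 2*x^2 dx = 2/3;  ∫_0^1 -6*x dx = -3;
  ∫_0^1 2 dx = 2.
Sum: 1 + 2/3 − 3 + 2 = 2/3.
So LHS = 2/3.
∫_0^1 v(x) φ(x) dx = ∫_0^1 (4*x^3 - 4*x^2) dx. Term by term:
  ∫_0^1 4*x^3 dx = 1;  ∫_0^1 -4*x^2 dx = -4/3.
Sum: 1 − 4/3 = -1/3.
So RHS = -∫_0^1 v(x) φ(x) dx = 1/3.
LHS − RHS = 1/3 ≠ 0, so the identity fails.
(For a valid weak derivative the identity must hold for EVERY test function, in particular this one. The failure shows v is NOT the weak derivative of u.)
Correct weak derivative would be u'(x) = -4*x - 2.


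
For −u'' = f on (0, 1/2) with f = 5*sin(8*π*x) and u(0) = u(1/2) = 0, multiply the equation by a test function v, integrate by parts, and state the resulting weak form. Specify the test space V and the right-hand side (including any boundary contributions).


V = H^1_0(0, 1/2) (so v(0) = v(1/2) = 0); weak form: ∫_0^1/2 u'v' dx = ∫_0^1/2 (5*sin(8*π*x)) v dx for all v ∈ V.

Multiply both sides by a test function v and integrate from 0 to 1/2:
  ∫_0^1/2 −u''(x) v(x) dx = ∫_0^1/2 f(x) v(x) dx.
Integrate the LHS by parts once:
  ∫_0^1/2 −u'' v dx = −[u'(x) v(x)]_0^1/2 + ∫_0^1/2 u'(x) v'(x) dx.
Thus ∫_0^1/2 u'(x) v'(x) dx = ∫_0^1/2 f(x) v(x) dx + [u'(x) v(x)]_0^1/2.
Choose V so that boundary terms are either known or forced to vanish.
u is Dirichlet: u(0) = u(1/2) = 0. Let V = H^1_0(0, 1/2); then v(0) = v(1/2) = 0, and [u' v]_0^1/2 = 0.
Weak formulation: find u (satisfying any essential BC) such that ∫_0^1/2 u'(x) v'(x) dx = ∫_0^1/2 f v dx for all v ∈ V.
Substituting f(x) = 5*sin(8*π*x), the right-hand side is ∫_0^1/2 (5*sin(8*π*x)) v dx.


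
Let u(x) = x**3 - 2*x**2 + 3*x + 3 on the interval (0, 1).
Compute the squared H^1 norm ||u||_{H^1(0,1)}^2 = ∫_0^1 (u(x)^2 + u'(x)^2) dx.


||u||_{H^1}^2 = 4433/210

The H^1 norm (squared) on an interval (0, L) is
  ||u||_{H^1}^2 = ∫_0^L u(x)^2 dx + ∫_0^L u'(x)^2 dx.
Compute u'(x) = 3*x**2 - 4*x + 3.
Then u(x)^2 = x**6 - 4*x**5 + 10*x**4 - 6*x**3 - 3*x**2 + 18*x + 9 and u'(x)^2 = 9*x**4 - 24*x**3 + 34*x**2 - 24*x + 9.
Integrate each monomial from 0 to 1 using ∫_0^1 c·x^n dx = c·1^(n+1)/(n+1):
  ∫_0^1 u(x)^2 dx = ∫_0^1 (x^6 - 4*x^5 + 10*x^4 - 6*x^3 - 3*x^2 + 18*x + 9) dx. Term by term:
    ∫_0^1 x^6 dx = 1/7;  ∫_0^1 -4*x^5 dx = -2/3;  ∫_0^1 10*x^4 dx = 2;
    ∫_0^1 -6*x^3 dx = -3/2;  ∫_0^1 -3*x^2 dx = -1;  ∫_0^1 18*x dx = 9;
    ∫_0^1 9 dx = 9.
  Sum: 1/7 − 2/3 + 2 − 3/2 − 1 + 9 + 9 = 713/42.
  ∫_0^1 u'(x)^2 dx = ∫_0^1 (9*x^4 - 24*x^3 + 34*x^2 - 24*x + 9) dx. Term by term:
    ∫_0^1 9*x^4 dx = 9/5;  ∫_0^1 -24*x^3 dx = -6;  ∫_0^1 34*x^2 dx = 34/3;
    ∫_0^1 -24*x dx = -12;  ∫_0^1 9 dx = 9.
  Sum: 9/5 − 6 + 34/3 − 12 + 9 = 62/15.
Adding: ||u||_{H^1}^2 = 713/42 + 62/15 = 4433/210.


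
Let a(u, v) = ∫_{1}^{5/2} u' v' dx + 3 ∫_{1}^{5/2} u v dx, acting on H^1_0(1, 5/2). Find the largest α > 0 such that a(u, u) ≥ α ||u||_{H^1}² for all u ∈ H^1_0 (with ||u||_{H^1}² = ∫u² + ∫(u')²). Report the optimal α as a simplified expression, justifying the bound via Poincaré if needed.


α = 1

Coercivity of a(·,·) on H^1_0(1, 5/2) means a(u, u) ≥ α ||u||_{H^1}² for every u ∈ H^1_0.
The interval has length L = 3/2, and Poincaré/coercivity depend only on L. Here a(u, u) = ∫(u')² + (3)·∫u².
Here c = 3 ≥ 1, so a(u,u) = ∫(u')² + c∫u² ≥ ∫(u')² + ∫u² = ||u||_{H^1}², i.e. α = 1 works. No larger α is possible: a(u,u) ≥ α||u||_{H^1}² means (1−α)∫(u')² ≥ (α−c)∫u², and for the modes u_n = sin(nπ(x−x₀)/L) (x₀ the left endpoint) one has ∫u_n²/∫(u_n')² = (L/(nπ))² → 0, so a(u_n,u_n)/||u_n||_{H^1}² → 1. Hence the optimal constant is α = 1.
Therefore α = 1.


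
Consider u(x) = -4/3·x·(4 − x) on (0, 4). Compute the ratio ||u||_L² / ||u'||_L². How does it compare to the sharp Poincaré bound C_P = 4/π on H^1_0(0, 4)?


||u||_L² / ||u'||_L² = 2*sqrt(10)/5 < C_P = 4/π.

u(x) = -4/3·x·(4 − x), so u'(x) = 8*x/3 - 16/3.
u(x) = -4/3·x·(4 − x) vanishes at x = 0 and x = 4, so u ∈ H^1_0(0, 4). Differentiate via the product rule and integrate the resulting polynomials term by term.
  ∫_0^4 u² dx = ∫_0^4 (16*x^4/9 - 128*x^3/9 + 256*x^2/9) dx. Term by term:
    ∫_0^4 16*x^4/9 dx = 16384/45;  ∫_0^4 -128*x^3/9 dx = -8192/9;  ∫_0^4 256*x^2/9 dx = 16384/27.
  Sum: 16384/45 − 8192/9 + 16384/27 = 8192/135.
  ∫_0^4 (u')² dx = ∫_0^4 (64*x^2/9 - 256*x/9 + 256/9) dx. Term by term:
    ∫_0^4 64*x^2/9 dx = 4096/27;  ∫_0^4 -256*x/9 dx = -2048/9;  ∫_0^4 256/9 dx = 1024/9.
  Sum: 4096/27 − 2048/9 + 1024/9 = 1024/27.
∫_0^4 u² dx = 8192/135, so ||u||_L² = 64*sqrt(30)/45.
∫_0^4 (u')² dx = 1024/27, so ||u'||_L² = 32*sqrt(3)/9.
Ratio ||u||_L² / ||u'||_L² = 2*sqrt(10)/5.
Sharp Poincaré constant on H^1_0(0, 4) is C_P = L/π = 4/π, achieved by sin(π/4·x).
A polynomial bump cannot attain the sharp Poincaré constant (only the first sine eigenfunction does), so the ratio is strictly less than C_P, consistent with ||u||_L² ≤ C_P ||u'||_L².


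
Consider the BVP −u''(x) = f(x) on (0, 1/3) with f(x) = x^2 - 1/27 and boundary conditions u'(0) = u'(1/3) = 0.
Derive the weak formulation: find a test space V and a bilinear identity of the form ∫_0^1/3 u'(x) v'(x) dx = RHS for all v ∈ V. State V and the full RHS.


V = H^1(0, 1/3) (no boundary constraint on v; u is determined up to an additive constant); weak form: ∫_0^1/3 u'v' dx = ∫_0^1/3 (x^2 - 1/27) v dx for all v ∈ V.

Multiply both sides by a test function v and integrate from 0 to 1/3:
  ∫_0^1/3 −u''(x) v(x) dx = ∫_0^1/3 f(x) v(x) dx.
Integrate the LHS by parts once:
  ∫_0^1/3 −u'' v dx = −[u'(x) v(x)]_0^1/3 + ∫_0^1/3 u'(x) v'(x) dx.
Thus ∫_0^1/3 u'(x) v'(x) dx = ∫_0^1/3 f(x) v(x) dx + [u'(x) v(x)]_0^1/3.
Choose V so that boundary terms are either known or forced to vanish.
u has homogeneous Neumann: u'(0) = u'(1/3) = 0. So [u' v]_0^1/3 = 0·v(1/3) − 0·v(0) = 0 for any v; take V = H^1(0, 1/3).
Weak formulation: find u (satisfying any essential BC) such that ∫_0^1/3 u'(x) v'(x) dx = ∫_0^1/3 f v dx for all v ∈ V (homogeneous Neumann, so boundary terms vanish).
Substituting f(x) = x^2 - 1/27, the right-hand side is ∫_0^1/3 (x^2 - 1/27) v dx.
Compatibility check (pure Neumann): taking v ≡ 1 ∈ V gives 0 = ∫_0^1/3 f dx + (0) − (0), i.e. ∫_0^1/3 f dx must equal u'(0) − u'(1/3) = 0. Indeed ∫_0^1/3 (x^2 - 1/27) dx = 0, so the data are compatible. The solution is then unique only up to an additive constant (fix it e.g. by requiring ∫_0^1/3 u dx = 0).


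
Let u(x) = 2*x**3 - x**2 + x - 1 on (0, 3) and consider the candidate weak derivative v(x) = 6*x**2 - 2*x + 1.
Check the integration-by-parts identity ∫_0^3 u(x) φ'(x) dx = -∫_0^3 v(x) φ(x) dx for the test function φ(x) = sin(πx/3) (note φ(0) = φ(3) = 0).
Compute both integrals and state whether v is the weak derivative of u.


LHS = -150/π + 648/π^3, RHS = -150/π + 648/π^3. Yes, v = u' weakly.

u(x) = 2*x**3 - x**2 + x - 1, classical derivative u'(x) = 6*x**2 - 2*x + 1.
φ(x) = sin(πx/3), so φ'(x) = π*cos(π*x/3)/3.
Note φ(0) = φ(3) = 0, so the boundary term u·φ vanishes.
LHS = ∫_0^3 u(x) φ'(x) dx = ∫_0^3 (2*π*x^3*cos(π*x/3)/3 - π*x^2*cos(π*x/3)/3 + π*x*cos(π*x/3)/3 - π*cos(π*x/3)/3) dx. Term by term:
  ∫_0^3 -π*cos(π*x/3)/3 dx = 0;  ∫_0^3 -π*x^2*cos(π*x/3)/3 dx = 18/π;  ∫_0^3 π*x*cos(π*x/3)/3 dx = -6/π;
  ∫_0^3 2*π*x^3*cos(π*x/3)/3 dx = -162/π + 648/π^3.
Sum: 0 + 18/π − 6/π + -162/π + 648/π^3 = -150/π + 648/π^3.
So LHS = -150/π + 648/π^3.
∫_0^3 v(x) φ(x) dx = ∫_0^3 (6*x^2*sin(π*x/3) - 2*x*sin(π*x/3) + sin(π*x/3)) dx. Term by term:
  ∫_0^3 -2*x*sin(π*x/3) dx = -18/π;  ∫_0^3 6*x^2*sin(π*x/3) dx = -648/π^3 + 162/π;  ∫_0^3 sin(π*x/3) dx = 6/π.
Sum: -18/π + -648/π^3 + 162/π + 6/π = -648/π^3 + 150/π.
So RHS = -∫_0^3 v(x) φ(x) dx = -150/π + 648/π^3.
LHS = RHS, so the identity holds for this test φ.
Moreover u is smooth here and v(x) = u'(x) = 6*x**2 - 2*x + 1 pointwise, so the identity holds for every test function. Hence v is the weak derivative of u.


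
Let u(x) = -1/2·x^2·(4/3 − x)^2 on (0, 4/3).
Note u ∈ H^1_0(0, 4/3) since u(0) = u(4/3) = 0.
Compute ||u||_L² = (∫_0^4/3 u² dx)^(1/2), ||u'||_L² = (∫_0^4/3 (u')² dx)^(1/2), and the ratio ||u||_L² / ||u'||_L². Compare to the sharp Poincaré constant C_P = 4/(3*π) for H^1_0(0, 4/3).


||u||_L² / ||u'||_L² = 2*sqrt(3)/9 < C_P = 4/(3*π).

u(x) = -1/2·x^2·(4/3 − x)^2, so u'(x) = 2*x*(-9*x^2 + 18*x - 8)/9.
u(x) = -1/2·x^2·(4/3 − x)^2 vanishes at x = 0 and x = 4/3, so u ∈ H^1_0(0, 4/3). Differentiate via the product rule and integrate the resulting polynomials term by term.
  ∫_0^4/3 u² dx = ∫_0^4/3 (x^8/4 - 4*x^7/3 + 8*x^6/3 - 64*x^5/27 + 64*x^4/81) dx. Term by term:
    ∫_0^4/3 x^8/4 dx = 65536/177147;  ∫_0^4/3 -4*x^7/3 dx = -32768/19683;  ∫_0^4/3 8*x^6/3 dx = 131072/45927;
    ∫_0^4/3 -64*x^5/27 dx = -131072/59049;  ∫_0^4/3 64*x^4/81 dx = 65536/98415.
  Sum: 65536/177147 − 32768/19683 + 131072/45927 − 131072/59049 + 65536/98415 = 32768/6200145.
  ∫_0^4/3 (u')² dx = ∫_0^4/3 (4*x^6 - 16*x^5 + 208*x^4/9 - 128*x^3/9 + 256*x^2/81) dx. Term by term:
    ∫_0^4/3 4*x^6 dx = 65536/15309;  ∫_0^4/3 -16*x^5 dx = -32768/2187;  ∫_0^4/3 208*x^4/9 dx = 212992/10935;
    ∫_0^4/3 -128*x^3/9 dx = -8192/729;  ∫_0^4/3 256*x^2/81 dx = 16384/6561.
  Sum: 65536/15309 − 32768/2187 + 212992/10935 − 8192/729 + 16384/6561 = 8192/229635.
∫_0^4/3 u² dx = 32768/6200145, so ||u||_L² = 128*sqrt(210)/25515.
∫_0^4/3 (u')² dx = 8192/229635, so ||u'||_L² = 64*sqrt(70)/2835.
Ratio ||u||_L² / ||u'||_L² = 2*sqrt(3)/9.
Sharp Poincaré constant on H^1_0(0, 4/3) is C_P = L/π = 4/(3*π), achieved by sin(3*π/4·x).
A polynomial bump cannot attain the sharp Poincaré constant (only the first sine eigenfunction does), so the ratio is strictly less than C_P, consistent with ||u||_L² ≤ C_P ||u'||_L².


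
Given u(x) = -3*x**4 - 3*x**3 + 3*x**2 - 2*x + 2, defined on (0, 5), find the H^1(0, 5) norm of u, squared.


||u||_{H^1}^2 = 406730885/84

The H^1 norm (squared) on an interval (0, L) is
  ||u||_{H^1}^2 = ∫_0^L u(x)^2 dx + ∫_0^L u'(x)^2 dx.
Compute u'(x) = -12*x**3 - 9*x**2 + 6*x - 2.
Then u(x)^2 = 9*x**8 + 18*x**7 - 9*x**6 - 6*x**5 + 9*x**4 - 24*x**3 + 16*x**2 - 8*x + 4 and u'(x)^2 = 144*x**6 + 216*x**5 - 63*x**4 - 60*x**3 + 72*x**2 - 24*x + 4.
Integrate each monomial from 0 to 5 using ∫_0^5 c·x^n dx = c·5^(n+1)/(n+1):
  ∫_0^5 u(x)^2 dx = ∫_0^5 (9*x^8 + 18*x^7 - 9*x^6 - 6*x^5 + 9*x^4 - 24*x^3 + 16*x^2 - 8*x + 4) dx. Term by term:
    ∫_0^5 9*x^8 dx = 1953125;  ∫_0^5 18*x^7 dx = 3515625/4;  ∫_0^5 -9*x^6 dx = -703125/7;
    ∫_0^5 -6*x^5 dx = -15625;  ∫_0^5 9*x^4 dx = 5625;  ∫_0^5 -24*x^3 dx = -3750;
    ∫_0^5 16*x^2 dx = 2000/3;  ∫_0^5 -8*x dx = -100;  ∫_0^5 4 dx = 20.
  Sum: 1953125 + 3515625/4 − 703125/7 − 15625 + 5625 − 3750 + 2000/3 − 100 + 20 = 228347405/84.
  ∫_0^5 u'(x)^2 dx = ∫_0^5 (144*x^6 + 216*x^5 - 63*x^4 - 60*x^3 + 72*x^2 - 24*x + 4) dx. Term by term:
    ∫_0^5 144*x^6 dx = 11250000/7;  ∫_0^5 216*x^5 dx = 562500;  ∫_0^5 -63*x^4 dx = -39375;
    ∫_0^5 -60*x^3 dx = -9375;  ∫_0^5 72*x^2 dx = 3000;  ∫_0^5 -24*x dx = -300;
    ∫_0^5 4 dx = 20.
  Sum: 11250000/7 + 562500 − 39375 − 9375 + 3000 − 300 + 20 = 14865290/7.
Adding: ||u||_{H^1}^2 = 228347405/84 + 14865290/7 = 406730885/84.
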